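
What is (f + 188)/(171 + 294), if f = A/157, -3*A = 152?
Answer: 88396/219015 ≈ 0.40361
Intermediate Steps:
A = -152/3 (A = -⅓*152 = -152/3 ≈ -50.667)
f = -152/471 (f = -152/3/157 = -152/3*1/157 = -152/471 ≈ -0.32272)
(f + 188)/(171 + 294) = (-152/471 + 188)/(171 + 294) = (88396/471)/465 = (88396/471)*(1/465) = 88396/219015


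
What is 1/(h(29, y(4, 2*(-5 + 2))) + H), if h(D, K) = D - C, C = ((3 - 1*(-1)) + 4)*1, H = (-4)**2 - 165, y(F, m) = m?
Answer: -1/128 ≈ -0.0078125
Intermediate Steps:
H = -149 (H = 16 - 165 = -149)
C = 8 (C = ((3 + 1) + 4)*1 = (4 + 4)*1 = 8*1 = 8)
h(D, K) = -8 + D (h(D, K) = D - 1*8 = D - 8 = -8 + D)
1/(h(29, y(4, 2*(-5 + 2))) + H) = 1/((-8 + 29) - 149) = 1/(21 - 149) = 1/(-128) = -1/128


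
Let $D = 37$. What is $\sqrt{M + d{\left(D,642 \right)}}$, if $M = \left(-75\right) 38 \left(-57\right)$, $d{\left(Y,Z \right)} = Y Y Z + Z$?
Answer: $\sqrt{1041990} \approx 1020.8$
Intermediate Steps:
$d{\left(Y,Z \right)} = Z + Z Y^{2}$ ($d{\left(Y,Z \right)} = Y^{2} Z + Z = Z Y^{2} + Z = Z + Z Y^{2}$)
$M = 162450$ ($M = \left(-2850\right) \left(-57\right) = 162450$)
$\sqrt{M + d{\left(D,642 \right)}} = \sqrt{162450 + 642 \left(1 + 37^{2}\right)} = \sqrt{162450 + 642 \left(1 + 1369\right)} = \sqrt{162450 + 642 \cdot 1370} = \sqrt{162450 + 879540} = \sqrt{1041990}$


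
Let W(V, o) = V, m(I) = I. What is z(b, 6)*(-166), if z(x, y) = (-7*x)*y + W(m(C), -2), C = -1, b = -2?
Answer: -13778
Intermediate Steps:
z(x, y) = -1 - 7*x*y (z(x, y) = (-7*x)*y - 1 = -7*x*y - 1 = -1 - 7*x*y)
z(b, 6)*(-166) = (-1 - 7*(-2)*6)*(-166) = (-1 + 84)*(-166) = 83*(-166) = -13778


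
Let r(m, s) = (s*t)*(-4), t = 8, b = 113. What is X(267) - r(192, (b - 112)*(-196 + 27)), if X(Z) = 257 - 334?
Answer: -5485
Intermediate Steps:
r(m, s) = -32*s (r(m, s) = (s*8)*(-4) = (8*s)*(-4) = -32*s)
X(Z) = -77
X(267) - r(192, (b - 112)*(-196 + 27)) = -77 - (-32)*(113 - 112)*(-196 + 27) = -77 - (-32)*1*(-169) = -77 - (-32)*(-169) = -77 - 1*5408 = -77 - 5408 = -5485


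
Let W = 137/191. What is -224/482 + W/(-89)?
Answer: -1936905/4096759 ≈ -0.47279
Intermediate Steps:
W = 137/191 (W = 137*(1/191) = 137/191 ≈ 0.71728)
-224/482 + W/(-89) = -224/482 + (137/191)/(-89) = -224*1/482 + (137/191)*(-1/89) = -112/241 - 137/16999 = -1936905/4096759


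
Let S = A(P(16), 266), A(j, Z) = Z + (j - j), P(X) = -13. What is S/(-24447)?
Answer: -266/24447 ≈ -0.010881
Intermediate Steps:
A(j, Z) = Z (A(j, Z) = Z + 0 = Z)
S = 266
S/(-24447) = 266/(-24447) = 266*(-1/24447) = -266/24447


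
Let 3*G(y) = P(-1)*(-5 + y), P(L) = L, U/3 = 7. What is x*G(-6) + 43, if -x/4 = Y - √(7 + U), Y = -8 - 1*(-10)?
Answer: 41/3 + 88*√7/3 ≈ 91.275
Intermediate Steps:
U = 21 (U = 3*7 = 21)
G(y) = 5/3 - y/3 (G(y) = (-(-5 + y))/3 = (5 - y)/3 = 5/3 - y/3)
Y = 2 (Y = -8 + 10 = 2)
x = -8 + 8*√7 (x = -4*(2 - √(7 + 21)) = -4*(2 - √28) = -4*(2 - 2*√7) = -8 + 8*√7 ≈ 13.166)
x*G(-6) + 43 = (-8 + 8*√7)*(5/3 - ⅓*(-6)) + 43 = (-8 + 8*√7)*(5/3 + 2) + 43 = (-8 + 8*√7)*(11/3) + 43 = (-88/3 + 88*√7/3) + 43 = 41/3 + 88*√7/3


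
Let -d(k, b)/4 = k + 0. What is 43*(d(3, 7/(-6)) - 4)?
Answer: -688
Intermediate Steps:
d(k, b) = -4*k (d(k, b) = -4*(k + 0) = -4*k)
43*(d(3, 7/(-6)) - 4) = 43*(-4*3 - 4) = 43*(-12 - 4) = 43*(-16) = -688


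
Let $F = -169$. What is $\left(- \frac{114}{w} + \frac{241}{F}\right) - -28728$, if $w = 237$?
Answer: $\frac{383522067}{13351} \approx 28726.0$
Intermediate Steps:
$\left(- \frac{114}{w} + \frac{241}{F}\right) - -28728 = \left(- \frac{114}{237} + \frac{241}{-169}\right) - -28728 = \left(\left(-114\right) \frac{1}{237} + 241 \left(- \frac{1}{169}\right)\right) + 28728 = \left(- \frac{38}{79} - \frac{241}{169}\right) + 28728 = - \frac{25461}{13351} + 28728 = \frac{383522067}{13351}$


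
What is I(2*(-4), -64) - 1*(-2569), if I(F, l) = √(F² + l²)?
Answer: 2569 + 8*√65 ≈ 2633.5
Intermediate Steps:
I(2*(-4), -64) - 1*(-2569) = √((2*(-4))² + (-64)²) - 1*(-2569) = √((-8)² + 4096) + 2569 = √(64 + 4096) + 2569 = √4160 + 2569 = 8*√65 + 2569 = 2569 + 8*√65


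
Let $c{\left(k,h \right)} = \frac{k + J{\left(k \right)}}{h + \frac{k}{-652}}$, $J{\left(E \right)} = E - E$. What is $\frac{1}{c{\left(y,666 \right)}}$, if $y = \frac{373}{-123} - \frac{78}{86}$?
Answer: $- \frac{574168471}{3396268} \approx -169.06$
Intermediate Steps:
$J{\left(E \right)} = 0$
$y = - \frac{20836}{5289}$ ($y = 373 \left(- \frac{1}{123}\right) - \frac{39}{43} = - \frac{373}{123} - \frac{39}{43} = - \frac{20836}{5289} \approx -3.9395$)
$c{\left(k,h \right)} = \frac{k}{h - \frac{k}{652}}$ ($c{\left(k,h \right)} = \frac{k + 0}{h + \frac{k}{-652}} = \frac{k}{h + k \left(- \frac{1}{652}\right)} = \frac{k}{h - \frac{k}{652}}$)
$\frac{1}{c{\left(y,666 \right)}} = \frac{1}{652 \left(- \frac{20836}{5289}\right) \frac{1}{\left(-1\right) \left(- \frac{20836}{5289}\right) + 652 \cdot 666}} = \frac{1}{652 \left(- \frac{20836}{5289}\right) \frac{1}{\frac{20836}{5289} + 434232}} = \frac{1}{652 \left(- \frac{20836}{5289}\right) \frac{1}{\frac{2296673884}{5289}}} = \frac{1}{652 \left(- \frac{20836}{5289}\right) \frac{5289}{2296673884}} = \frac{1}{- \frac{3396268}{574168471}} = - \frac{574168471}{3396268}$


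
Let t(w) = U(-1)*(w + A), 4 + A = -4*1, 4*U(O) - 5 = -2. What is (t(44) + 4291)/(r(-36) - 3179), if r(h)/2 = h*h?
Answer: -4318/587 ≈ -7.3560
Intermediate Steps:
U(O) = ¾ (U(O) = 5/4 + (¼)*(-2) = 5/4 - ½ = ¾)
A = -8 (A = -4 - 4*1 = -4 - 4 = -8)
t(w) = -6 + 3*w/4 (t(w) = 3*(w - 8)/4 = 3*(-8 + w)/4 = -6 + 3*w/4)
r(h) = 2*h² (r(h) = 2*(h*h) = 2*h²)
(t(44) + 4291)/(r(-36) - 3179) = ((-6 + (¾)*44) + 4291)/(2*(-36)² - 3179) = ((-6 + 33) + 4291)/(2*1296 - 3179) = (27 + 4291)/(2592 - 3179) = 4318/(-587) = 4318*(-1/587) = -4318/587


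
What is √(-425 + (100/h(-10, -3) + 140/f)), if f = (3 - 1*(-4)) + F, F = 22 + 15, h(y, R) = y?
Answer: 5*I*√2090/11 ≈ 20.78*I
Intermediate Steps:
F = 37
f = 44 (f = (3 - 1*(-4)) + 37 = (3 + 4) + 37 = 7 + 37 = 44)
√(-425 + (100/h(-10, -3) + 140/f)) = √(-425 + (100/(-10) + 140/44)) = √(-425 + (100*(-⅒) + 140*(1/44))) = √(-425 + (-10 + 35/11)) = √(-425 - 75/11) = √(-4750/11) = 5*I*√2090/11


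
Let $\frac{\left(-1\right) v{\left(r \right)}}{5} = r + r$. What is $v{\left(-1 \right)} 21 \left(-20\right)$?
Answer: $-4200$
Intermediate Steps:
$v{\left(r \right)} = - 10 r$ ($v{\left(r \right)} = - 5 \left(r + r\right) = - 5 \cdot 2 r = - 10 r$)
$v{\left(-1 \right)} 21 \left(-20\right) = \left(-10\right) \left(-1\right) 21 \left(-20\right) = 10 \cdot 21 \left(-20\right) = 210 \left(-20\right) = -4200$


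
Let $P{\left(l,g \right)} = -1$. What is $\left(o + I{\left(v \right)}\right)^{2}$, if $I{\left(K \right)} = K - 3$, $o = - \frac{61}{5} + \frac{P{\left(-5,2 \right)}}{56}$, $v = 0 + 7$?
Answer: $\frac{5294601}{78400} \approx 67.533$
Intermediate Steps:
$v = 7$
$o = - \frac{3421}{280}$ ($o = - \frac{61}{5} - \frac{1}{56} = - \frac{3421}{280} \approx -12.218$)
$I{\left(K \right)} = -3 + K$
$\left(o + I{\left(v \right)}\right)^{2} = \left(- \frac{3421}{280} + \left(-3 + 7\right)\right)^{2} = \left(- \frac{3421}{280} + 4\right)^{2} = \left(- \frac{2301}{280}\right)^{2} = \frac{5294601}{78400}$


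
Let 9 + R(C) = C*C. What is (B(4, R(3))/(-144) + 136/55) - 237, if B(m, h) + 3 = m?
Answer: -1857511/7920 ≈ -234.53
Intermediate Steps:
R(C) = -9 + C² (R(C) = -9 + C*C = -9 + C²)
B(m, h) = -3 + m
(B(4, R(3))/(-144) + 136/55) - 237 = ((-3 + 4)/(-144) + 136/55) - 237 = (1*(-1/144) + 136*(1/55)) - 237 = (-1/144 + 136/55) - 237 = 19529/7920 - 237 = -1857511/7920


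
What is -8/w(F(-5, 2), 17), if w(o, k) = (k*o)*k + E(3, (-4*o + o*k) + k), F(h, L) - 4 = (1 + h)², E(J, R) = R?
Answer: -8/6057 ≈ -0.0013208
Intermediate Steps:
F(h, L) = 4 + (1 + h)²
w(o, k) = k - 4*o + k*o + o*k² (w(o, k) = (k*o)*k + ((-4*o + o*k) + k) = o*k² + ((-4*o + k*o) + k) = o*k² + (k - 4*o + k*o) = k - 4*o + k*o + o*k²)
-8/w(F(-5, 2), 17) = -8/(17 - 4*(4 + (1 - 5)²) + 17*(4 + (1 - 5)²) + (4 + (1 - 5)²)*17²) = -8/(17 - 4*(4 + (-4)²) + 17*(4 + (-4)²) + (4 + (-4)²)*289) = -8/(17 - 4*(4 + 16) + 17*(4 + 16) + (4 + 16)*289) = -8/(17 - 4*20 + 17*20 + 20*289) = -8/(17 - 80 + 340 + 5780) = -8/6057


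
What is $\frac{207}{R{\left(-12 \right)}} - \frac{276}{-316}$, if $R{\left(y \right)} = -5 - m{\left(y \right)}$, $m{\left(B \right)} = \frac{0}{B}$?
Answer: $- \frac{16008}{395} \approx -40.527$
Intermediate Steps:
$m{\left(B \right)} = 0$
$R{\left(y \right)} = -5$ ($R{\left(y \right)} = -5 - 0 = -5 + 0 = -5$)
$\frac{207}{R{\left(-12 \right)}} - \frac{276}{-316} = \frac{207}{-5} - \frac{276}{-316} = 207 \left(- \frac{1}{5}\right) - - \frac{69}{79} = - \frac{207}{5} + \frac{69}{79} = - \frac{16008}{395}$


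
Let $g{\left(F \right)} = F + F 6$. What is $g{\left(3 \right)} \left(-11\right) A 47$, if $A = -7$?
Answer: $75999$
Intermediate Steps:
$g{\left(F \right)} = 7 F$ ($g{\left(F \right)} = F + 6 F = 7 F$)
$g{\left(3 \right)} \left(-11\right) A 47 = 7 \cdot 3 \left(-11\right) \left(-7\right) 47 = 21 \left(-11\right) \left(-7\right) 47 = \left(-231\right) \left(-7\right) 47 = 1617 \cdot 47 = 75999$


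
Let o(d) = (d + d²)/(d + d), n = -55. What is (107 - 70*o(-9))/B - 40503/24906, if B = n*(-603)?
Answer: -49394199/30592870 ≈ -1.6146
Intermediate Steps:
B = 33165 (B = -55*(-603) = 33165)
o(d) = (d + d²)/(2*d) (o(d) = (d + d²)/((2*d)) = (d + d²)*(1/(2*d)) = (d + d²)/(2*d))
(107 - 70*o(-9))/B - 40503/24906 = (107 - 70*(½ + (½)*(-9)))/33165 - 40503/24906 = (107 - 70*(½ - 9/2))*(1/33165) - 40503*1/24906 = (107 - 70*(-4))*(1/33165) - 13501/8302 = (107 + 280)*(1/33165) - 13501/8302 = 387*(1/33165) - 13501/8302 = 43/3685 - 13501/8302 = -49394199/30592870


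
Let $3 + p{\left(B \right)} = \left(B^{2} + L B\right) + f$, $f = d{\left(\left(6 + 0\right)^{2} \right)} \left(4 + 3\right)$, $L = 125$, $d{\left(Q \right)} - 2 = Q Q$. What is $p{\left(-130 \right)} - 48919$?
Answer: $-39186$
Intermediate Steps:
$d{\left(Q \right)} = 2 + Q^{2}$ ($d{\left(Q \right)} = 2 + Q Q = 2 + Q^{2}$)
$f = 9086$ ($f = \left(2 + \left(\left(6 + 0\right)^{2}\right)^{2}\right) \left(4 + 3\right) = \left(2 + \left(6^{2}\right)^{2}\right) 7 = \left(2 + 36^{2}\right) 7 = \left(2 + 1296\right) 7 = 1298 \cdot 7 = 9086$)
$p{\left(B \right)} = 9083 + B^{2} + 125 B$ ($p{\left(B \right)} = -3 + \left(\left(B^{2} + 125 B\right) + 9086\right) = -3 + \left(9086 + B^{2} + 125 B\right) = 9083 + B^{2} + 125 B$)
$p{\left(-130 \right)} - 48919 = \left(9083 + \left(-130\right)^{2} + 125 \left(-130\right)\right) - 48919 = \left(9083 + 16900 - 16250\right) - 48919 = 9733 - 48919 = -39186$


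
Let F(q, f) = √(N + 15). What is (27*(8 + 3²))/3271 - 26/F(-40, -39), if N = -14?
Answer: -84587/3271 ≈ -25.860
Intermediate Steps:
F(q, f) = 1 (F(q, f) = √(-14 + 15) = √1 = 1)
(27*(8 + 3²))/3271 - 26/F(-40, -39) = (27*(8 + 3²))/3271 - 26/1 = (27*(8 + 9))*(1/3271) - 26*1 = (27*17)*(1/3271) - 26 = 459*(1/3271) - 26 = 459/3271 - 26 = -84587/3271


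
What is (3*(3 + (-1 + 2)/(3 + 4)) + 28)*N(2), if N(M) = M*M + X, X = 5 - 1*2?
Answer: 262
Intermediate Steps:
X = 3 (X = 5 - 2 = 3)
N(M) = 3 + M² (N(M) = M*M + 3 = M² + 3 = 3 + M²)
(3*(3 + (-1 + 2)/(3 + 4)) + 28)*N(2) = (3*(3 + (-1 + 2)/(3 + 4)) + 28)*(3 + 2²) = (3*(3 + 1/7) + 28)*(3 + 4) = (3*(3 + 1*(⅐)) + 28)*7 = (3*(3 + ⅐) + 28)*7 = (3*(22/7) + 28)*7 = (66/7 + 28)*7 = (262/7)*7 = 262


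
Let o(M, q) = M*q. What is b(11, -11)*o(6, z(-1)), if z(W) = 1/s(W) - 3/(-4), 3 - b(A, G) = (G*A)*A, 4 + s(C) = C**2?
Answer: 3335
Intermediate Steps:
s(C) = -4 + C**2
b(A, G) = 3 - G*A**2 (b(A, G) = 3 - G*A*A = 3 - A*G*A = 3 - G*A**2)
z(W) = 3/4 + 1/(-4 + W**2) (z(W) = 1/(-4 + W**2) - 3/(-4) = 1/(-4 + W**2) - 3*(-1/4) = 1/(-4 + W**2) + 3/4 = 3/4 + 1/(-4 + W**2))
b(11, -11)*o(6, z(-1)) = (3 - 1*(-11)*11**2)*(6*((-8 + 3*(-1)**2)/(4*(-4 + (-1)**2)))) = (3 - 1*(-11)*121)*(6*((-8 + 3*1)/(4*(-4 + 1)))) = (3 + 1331)*(6*((1/4)*(-8 + 3)/(-3))) = 1334*(6*((1/4)*(-1/3)*(-5))) = 1334*(6*(5/12)) = 1334*(5/2) = 3335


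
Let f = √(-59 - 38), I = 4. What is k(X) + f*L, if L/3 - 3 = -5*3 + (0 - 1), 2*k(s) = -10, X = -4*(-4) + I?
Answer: -5 - 39*I*√97 ≈ -5.0 - 384.11*I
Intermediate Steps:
X = 20 (X = -4*(-4) + 4 = 16 + 4 = 20)
k(s) = -5 (k(s) = (½)*(-10) = -5)
L = -39 (L = 9 + 3*(-5*3 + (0 - 1)) = 9 + 3*(-15 - 1) = 9 + 3*(-16) = 9 - 48 = -39)
f = I*√97 (f = √(-97) = I*√97 ≈ 9.8489*I)
k(X) + f*L = -5 + (I*√97)*(-39) = -5 - 39*I*√97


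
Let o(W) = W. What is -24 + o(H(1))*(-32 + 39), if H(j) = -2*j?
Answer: -38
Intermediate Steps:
-24 + o(H(1))*(-32 + 39) = -24 + (-2*1)*(-32 + 39) = -24 - 2*7 = -24 - 14 = -38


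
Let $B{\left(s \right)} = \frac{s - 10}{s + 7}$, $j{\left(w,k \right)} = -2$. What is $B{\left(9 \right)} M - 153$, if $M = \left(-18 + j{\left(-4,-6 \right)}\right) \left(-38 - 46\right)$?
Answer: $-258$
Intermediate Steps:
$B{\left(s \right)} = \frac{-10 + s}{7 + s}$
$M = 1680$ ($M = \left(-18 - 2\right) \left(-38 - 46\right) = \left(-20\right) \left(-84\right) = 1680$)
$B{\left(9 \right)} M - 153 = \frac{-10 + 9}{7 + 9} \cdot 1680 - 153 = \frac{1}{16} \left(-1\right) 1680 - 153 = \left(- \frac{1}{16}\right) 1680 - 153 = -105 - 153 = -258$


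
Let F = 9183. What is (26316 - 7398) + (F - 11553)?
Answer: 16548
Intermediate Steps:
(26316 - 7398) + (F - 11553) = (26316 - 7398) + (9183 - 11553) = 18918 - 2370 = 16548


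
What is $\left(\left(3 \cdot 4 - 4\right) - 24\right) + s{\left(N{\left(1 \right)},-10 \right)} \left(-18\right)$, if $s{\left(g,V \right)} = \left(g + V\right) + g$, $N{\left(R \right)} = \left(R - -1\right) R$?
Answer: $92$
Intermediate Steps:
$N{\left(R \right)} = R \left(1 + R\right)$ ($N{\left(R \right)} = \left(R + 1\right) R = \left(1 + R\right) R = R \left(1 + R\right)$)
$s{\left(g,V \right)} = V + 2 g$ ($s{\left(g,V \right)} = \left(V + g\right) + g = V + 2 g$)
$\left(\left(3 \cdot 4 - 4\right) - 24\right) + s{\left(N{\left(1 \right)},-10 \right)} \left(-18\right) = \left(\left(3 \cdot 4 - 4\right) - 24\right) + \left(-10 + 2 \cdot 1 \left(1 + 1\right)\right) \left(-18\right) = \left(\left(12 - 4\right) - 24\right) + \left(-10 + 2 \cdot 1 \cdot 2\right) \left(-18\right) = \left(8 - 24\right) + \left(-10 + 2 \cdot 2\right) \left(-18\right) = -16 + \left(-10 + 4\right) \left(-18\right) = -16 - -108 = -16 + 108 = 92$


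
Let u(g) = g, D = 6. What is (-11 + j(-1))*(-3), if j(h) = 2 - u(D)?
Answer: 45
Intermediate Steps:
j(h) = -4 (j(h) = 2 - 1*6 = 2 - 6 = -4)
(-11 + j(-1))*(-3) = (-11 - 4)*(-3) = -15*(-3) = 45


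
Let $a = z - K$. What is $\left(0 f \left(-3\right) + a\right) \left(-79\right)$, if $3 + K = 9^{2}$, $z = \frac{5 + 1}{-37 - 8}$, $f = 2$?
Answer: $\frac{92588}{15} \approx 6172.5$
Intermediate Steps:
$z = - \frac{2}{15}$ ($z = \frac{6}{-45} = 6 \left(- \frac{1}{45}\right) = - \frac{2}{15} \approx -0.13333$)
$K = 78$ ($K = -3 + 9^{2} = -3 + 81 = 78$)
$a = - \frac{1172}{15}$ ($a = - \frac{2}{15} - 78 = - \frac{1172}{15} \approx -78.133$)
$\left(0 f \left(-3\right) + a\right) \left(-79\right) = \left(0 \cdot 2 \left(-3\right) - \frac{1172}{15}\right) \left(-79\right) = \left(0 \left(-3\right) - \frac{1172}{15}\right) \left(-79\right) = \left(0 - \frac{1172}{15}\right) \left(-79\right) = \left(- \frac{1172}{15}\right) \left(-79\right) = \frac{92588}{15}$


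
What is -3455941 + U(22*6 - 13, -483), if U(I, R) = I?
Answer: -3455822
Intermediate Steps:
-3455941 + U(22*6 - 13, -483) = -3455941 + (22*6 - 13) = -3455941 + (132 - 13) = -3455941 + 119 = -3455822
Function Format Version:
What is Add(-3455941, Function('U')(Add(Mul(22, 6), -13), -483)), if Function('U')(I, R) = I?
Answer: -3455822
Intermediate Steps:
Add(-3455941, Function('U')(Add(Mul(22, 6), -13), -483)) = Add(-3455941, Add(Mul(22, 6), -13)) = Add(-3455941, Add(132, -13)) = Add(-3455941, 119) = -3455822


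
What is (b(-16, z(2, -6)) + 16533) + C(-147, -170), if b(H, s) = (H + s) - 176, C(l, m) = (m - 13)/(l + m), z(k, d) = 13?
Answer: 5184401/317 ≈ 16355.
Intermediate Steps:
C(l, m) = (-13 + m)/(l + m)
b(H, s) = -176 + H + s
(b(-16, z(2, -6)) + 16533) + C(-147, -170) = ((-176 - 16 + 13) + 16533) + (-13 - 170)/(-147 - 170) = (-179 + 16533) - 183/(-317) = 16354 - 1/317*(-183) = 16354 + 183/317 = 5184401/317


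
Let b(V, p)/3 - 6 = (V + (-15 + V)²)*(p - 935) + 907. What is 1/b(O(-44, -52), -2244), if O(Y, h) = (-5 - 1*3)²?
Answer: -1/23505966 ≈ -4.2542e-8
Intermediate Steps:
O(Y, h) = 64 (O(Y, h) = (-5 - 3)² = (-8)² = 64)
b(V, p) = 2739 + 3*(-935 + p)*(V + (-15 + V)²) (b(V, p) = 18 + 3*((V + (-15 + V)²)*(p - 935) + 907) = 18 + 3*((V + (-15 + V)²)*(-935 + p) + 907) = 18 + 3*((-935 + p)*(V + (-15 + V)²) + 907) = 18 + 3*(907 + (-935 + p)*(V + (-15 + V)²)) = 18 + (2721 + 3*(-935 + p)*(V + (-15 + V)²)) = 2739 + 3*(-935 + p)*(V + (-15 + V)²))
1/b(O(-44, -52), -2244) = 1/(2739 - 2805*64 - 2805*(-15 + 64)² + 3*64*(-2244) + 3*(-2244)*(-15 + 64)²) = 1/(2739 - 179520 - 2805*49² - 430848 + 3*(-2244)*49²) = 1/(2739 - 179520 - 2805*2401 - 430848 + 3*(-2244)*2401) = 1/(2739 - 179520 - 6734805 - 430848 - 16163532) = 1/(-23505966) = -1/23505966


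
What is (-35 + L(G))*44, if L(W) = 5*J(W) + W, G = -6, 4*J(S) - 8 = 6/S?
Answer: -1419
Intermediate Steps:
J(S) = 2 + 3/(2*S) (J(S) = 2 + (6/S)/4 = 2 + 3/(2*S))
L(W) = 10 + W + 15/(2*W) (L(W) = 5*(2 + 3/(2*W)) + W = (10 + 15/(2*W)) + W = 10 + W + 15/(2*W))
(-35 + L(G))*44 = (-35 + (10 - 6 + (15/2)/(-6)))*44 = (-35 + (10 - 6 + (15/2)*(-⅙)))*44 = (-35 + (10 - 6 - 5/4))*44 = (-35 + 11/4)*44 = -129/4*44 = -1419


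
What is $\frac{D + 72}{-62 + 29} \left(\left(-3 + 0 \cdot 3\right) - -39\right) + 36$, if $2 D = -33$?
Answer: $- \frac{270}{11} \approx -24.545$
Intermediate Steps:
$D = - \frac{33}{2}$ ($D = \frac{1}{2} \left(-33\right) = - \frac{33}{2} \approx -16.5$)
$\frac{D + 72}{-62 + 29} \left(\left(-3 + 0 \cdot 3\right) - -39\right) + 36 = \frac{- \frac{33}{2} + 72}{-62 + 29} \left(\left(-3 + 0 \cdot 3\right) - -39\right) + 36 = \frac{111}{2 \left(-33\right)} \left(\left(-3 + 0\right) + 39\right) + 36 = \frac{111}{2} \left(- \frac{1}{33}\right) \left(-3 + 39\right) + 36 = \left(- \frac{37}{22}\right) 36 + 36 = - \frac{666}{11} + 36 = - \frac{270}{11}$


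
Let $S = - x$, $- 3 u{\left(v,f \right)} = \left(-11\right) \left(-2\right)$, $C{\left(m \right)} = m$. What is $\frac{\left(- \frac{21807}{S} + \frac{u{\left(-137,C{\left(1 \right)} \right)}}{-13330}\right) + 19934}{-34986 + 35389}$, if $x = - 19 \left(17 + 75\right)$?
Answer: $\frac{696282405103}{14085357780} \approx 49.433$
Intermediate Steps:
$x = -1748$ ($x = \left(-19\right) 92 = -1748$)
$u{\left(v,f \right)} = - \frac{22}{3}$ ($u{\left(v,f \right)} = - \frac{\left(-11\right) \left(-2\right)}{3} = \left(- \frac{1}{3}\right) 22 = - \frac{22}{3}$)
$S = 1748$ ($S = \left(-1\right) \left(-1748\right) = 1748$)
$\frac{\left(- \frac{21807}{S} + \frac{u{\left(-137,C{\left(1 \right)} \right)}}{-13330}\right) + 19934}{-34986 + 35389} = \frac{\left(- \frac{21807}{1748} - \frac{22}{3 \left(-13330\right)}\right) + 19934}{-34986 + 35389} = \frac{\left(\left(-21807\right) \frac{1}{1748} - - \frac{11}{19995}\right) + 19934}{403} = \left(\left(- \frac{21807}{1748} + \frac{11}{19995}\right) + 19934\right) \frac{1}{403} = \left(- \frac{436011737}{34951260} + 19934\right) \frac{1}{403} = \frac{696282405103}{34951260} \cdot \frac{1}{403} = \frac{696282405103}{14085357780}$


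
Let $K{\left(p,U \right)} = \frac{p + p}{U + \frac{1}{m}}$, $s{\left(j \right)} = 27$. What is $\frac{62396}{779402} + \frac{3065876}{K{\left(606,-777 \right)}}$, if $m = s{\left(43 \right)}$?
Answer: $- \frac{6265996933731244}{3188143881} \approx -1.9654 \cdot 10^{6}$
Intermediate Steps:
$m = 27$
$K{\left(p,U \right)} = \frac{2 p}{\frac{1}{27} + U}$ ($K{\left(p,U \right)} = \frac{p + p}{U + \frac{1}{27}} = \frac{2 p}{U + \frac{1}{27}} = \frac{2 p}{\frac{1}{27} + U}$)
$\frac{62396}{779402} + \frac{3065876}{K{\left(606,-777 \right)}} = \frac{62396}{779402} + \frac{3065876}{54 \cdot 606 \frac{1}{1 + 27 \left(-777\right)}} = 62396 \cdot \frac{1}{779402} + \frac{3065876}{54 \cdot 606 \frac{1}{1 - 20979}} = \frac{31198}{389701} + \frac{3065876}{54 \cdot 606 \frac{1}{-20978}} = \frac{31198}{389701} + \frac{3065876}{54 \cdot 606 \left(- \frac{1}{20978}\right)} = \frac{31198}{389701} + \frac{3065876}{- \frac{16362}{10489}} = \frac{31198}{389701} + 3065876 \left(- \frac{10489}{16362}\right) = \frac{31198}{389701} - \frac{16078986682}{8181} = - \frac{6265996933731244}{3188143881}$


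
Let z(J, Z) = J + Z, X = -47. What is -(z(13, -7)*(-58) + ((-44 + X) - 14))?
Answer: 453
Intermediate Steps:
-(z(13, -7)*(-58) + ((-44 + X) - 14)) = -((13 - 7)*(-58) + ((-44 - 47) - 14)) = -(6*(-58) + (-91 - 14)) = -(-348 - 105) = -1*(-453) = 453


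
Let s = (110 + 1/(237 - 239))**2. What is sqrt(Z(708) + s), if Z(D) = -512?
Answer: 7*sqrt(937)/2 ≈ 107.14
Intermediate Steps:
s = 47961/4 (s = (110 + 1/(-2))**2 = (110 - 1/2)**2 = (219/2)**2 = 47961/4 ≈ 11990.)
sqrt(Z(708) + s) = sqrt(-512 + 47961/4) = sqrt(45913/4) = 7*sqrt(937)/2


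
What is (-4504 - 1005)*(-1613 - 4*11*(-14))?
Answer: 5492473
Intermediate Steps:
(-4504 - 1005)*(-1613 - 4*11*(-14)) = -5509*(-1613 - 44*(-14)) = -5509*(-1613 + 616) = -5509*(-997) = 5492473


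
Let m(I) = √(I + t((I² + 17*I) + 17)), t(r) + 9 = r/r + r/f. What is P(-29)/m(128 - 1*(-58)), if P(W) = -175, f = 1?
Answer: -175*√4217/12651 ≈ -0.89829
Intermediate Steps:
t(r) = -8 + r (t(r) = -9 + (r/r + r/1) = -9 + (1 + r*1) = -9 + (1 + r) = -8 + r)
m(I) = √(9 + I² + 18*I) (m(I) = √(I + (-8 + ((I² + 17*I) + 17))) = √(I + (-8 + (17 + I² + 17*I))) = √(I + (9 + I² + 17*I)) = √(9 + I² + 18*I))
P(-29)/m(128 - 1*(-58)) = -175/√(9 + (128 - 1*(-58))² + 18*(128 - 1*(-58))) = -175/√(9 + (128 + 58)² + 18*(128 + 58)) = -175/√(9 + 186² + 18*186) = -175/√(9 + 34596 + 3348) = -175*√4217/12651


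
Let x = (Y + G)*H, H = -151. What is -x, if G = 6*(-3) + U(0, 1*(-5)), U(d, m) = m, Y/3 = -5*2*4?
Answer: -21593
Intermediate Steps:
Y = -120 (Y = 3*(-5*2*4) = 3*(-10*4) = 3*(-40) = -120)
G = -23 (G = 6*(-3) + 1*(-5) = -18 - 5 = -23)
x = 21593 (x = (-120 - 23)*(-151) = -143*(-151) = 21593)
-x = -1*21593 = -21593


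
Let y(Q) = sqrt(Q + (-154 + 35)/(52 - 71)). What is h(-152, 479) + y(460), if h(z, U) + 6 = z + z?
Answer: -310 + sqrt(168321)/19 ≈ -288.41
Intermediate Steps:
h(z, U) = -6 + 2*z (h(z, U) = -6 + (z + z) = -6 + 2*z)
y(Q) = sqrt(119/19 + Q) (y(Q) = sqrt(Q - 119/(-19)) = sqrt(Q - 119*(-1/19)) = sqrt(Q + 119/19) = sqrt(119/19 + Q))
h(-152, 479) + y(460) = (-6 + 2*(-152)) + sqrt(2261 + 361*460)/19 = (-6 - 304) + sqrt(2261 + 166060)/19 = -310 + sqrt(168321)/19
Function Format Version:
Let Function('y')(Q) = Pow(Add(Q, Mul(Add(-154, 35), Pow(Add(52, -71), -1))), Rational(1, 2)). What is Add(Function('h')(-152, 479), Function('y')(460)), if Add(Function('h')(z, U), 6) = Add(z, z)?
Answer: Add(-310, Mul(Rational(1, 19), Pow(168321, Rational(1, 2)))) ≈ -288.41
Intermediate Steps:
Function('h')(z, U) = Add(-6, Mul(2, z)) (Function('h')(z, U) = Add(-6, Add(z, z)) = Add(-6, Mul(2, z)))
Function('y')(Q) = Pow(Add(Rational(119, 19), Q), Rational(1, 2)) (Function('y')(Q) = Pow(Add(Q, Mul(-119, Pow(-19, -1))), Rational(1, 2)) = Pow(Add(Q, Mul(-119, Rational(-1, 19))), Rational(1, 2)) = Pow(Add(Q, Rational(119, 19)), Rational(1, 2)) = Pow(Add(Rational(119, 19), Q), Rational(1, 2)))
Add(Function('h')(-152, 479), Function('y')(460)) = Add(Add(-6, Mul(2, -152)), Mul(Rational(1, 19), Pow(Add(2261, Mul(361, 460)), Rational(1, 2)))) = Add(Add(-6, -304), Mul(Rational(1, 19), Pow(Add(2261, 166060), Rational(1, 2)))) = Add(-310, Mul(Rational(1, 19), Pow(168321, Rational(1, 2))))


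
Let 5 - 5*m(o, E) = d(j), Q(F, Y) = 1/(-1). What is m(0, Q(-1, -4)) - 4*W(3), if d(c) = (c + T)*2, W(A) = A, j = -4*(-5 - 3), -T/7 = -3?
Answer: -161/5 ≈ -32.200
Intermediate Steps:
T = 21 (T = -7*(-3) = 21)
j = 32 (j = -4*(-8) = 32)
Q(F, Y) = -1 (Q(F, Y) = 1*(-1) = -1)
d(c) = 42 + 2*c (d(c) = (c + 21)*2 = (21 + c)*2 = 42 + 2*c)
m(o, E) = -101/5 (m(o, E) = 1 - (42 + 2*32)/5 = 1 - (42 + 64)/5 = 1 - ⅕*106 = 1 - 106/5 = -101/5)
m(0, Q(-1, -4)) - 4*W(3) = -101/5 - 4*3 = -101/5 - 12 = -161/5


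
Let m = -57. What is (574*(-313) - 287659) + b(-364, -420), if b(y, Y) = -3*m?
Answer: -467150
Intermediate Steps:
b(y, Y) = 171 (b(y, Y) = -3*(-57) = 171)
(574*(-313) - 287659) + b(-364, -420) = (574*(-313) - 287659) + 171 = (-179662 - 287659) + 171 = -467321 + 171 = -467150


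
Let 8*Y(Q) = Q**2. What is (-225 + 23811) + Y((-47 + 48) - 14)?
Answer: 188857/8 ≈ 23607.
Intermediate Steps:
Y(Q) = Q**2/8
(-225 + 23811) + Y((-47 + 48) - 14) = (-225 + 23811) + ((-47 + 48) - 14)**2/8 = 23586 + (1 - 14)**2/8 = 23586 + (1/8)*(-13)**2 = 23586 + (1/8)*169 = 23586 + 169/8 = 188857/8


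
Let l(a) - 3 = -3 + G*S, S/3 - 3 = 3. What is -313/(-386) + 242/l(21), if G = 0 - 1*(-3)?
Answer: 55157/10422 ≈ 5.2924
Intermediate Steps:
S = 18 (S = 9 + 3*3 = 9 + 9 = 18)
G = 3 (G = 0 + 3 = 3)
l(a) = 54 (l(a) = 3 + (-3 + 3*18) = 3 + (-3 + 54) = 3 + 51 = 54)
-313/(-386) + 242/l(21) = -313/(-386) + 242/54 = -313*(-1/386) + 242*(1/54) = 313/386 + 121/27 = 55157/10422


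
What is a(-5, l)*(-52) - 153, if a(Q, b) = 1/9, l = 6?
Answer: -1429/9 ≈ -158.78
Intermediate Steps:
a(Q, b) = 1/9
a(-5, l)*(-52) - 153 = (1/9)*(-52) - 153 = -52/9 - 153 = -1429/9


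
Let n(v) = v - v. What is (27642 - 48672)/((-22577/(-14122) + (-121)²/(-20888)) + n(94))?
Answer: -1033906077680/44138029 ≈ -23424.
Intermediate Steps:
n(v) = 0
(27642 - 48672)/((-22577/(-14122) + (-121)²/(-20888)) + n(94)) = (27642 - 48672)/((-22577/(-14122) + (-121)²/(-20888)) + 0) = -21030/((-22577*(-1/14122) + 14641*(-1/20888)) + 0) = -21030/((22577/14122 - 14641/20888) + 0) = -21030/(132414087/147490168 + 0) = -21030/132414087/147490168 = -21030*147490168/132414087 = -1033906077680/44138029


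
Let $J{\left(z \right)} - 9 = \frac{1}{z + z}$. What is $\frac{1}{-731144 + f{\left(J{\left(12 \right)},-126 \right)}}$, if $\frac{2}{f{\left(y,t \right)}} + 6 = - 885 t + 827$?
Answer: $- \frac{112331}{82130136662} \approx -1.3677 \cdot 10^{-6}$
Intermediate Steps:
$J{\left(z \right)} = 9 + \frac{1}{2 z}$ ($J{\left(z \right)} = 9 + \frac{1}{z + z} = 9 + \frac{1}{2 z}$)
$f{\left(y,t \right)} = \frac{2}{821 - 885 t}$ ($f{\left(y,t \right)} = \frac{2}{-6 - \left(-827 + 885 t\right)} = \frac{2}{821 - 885 t}$)
$\frac{1}{-731144 + f{\left(J{\left(12 \right)},-126 \right)}} = \frac{1}{-731144 - \frac{2}{-821 + 885 \left(-126\right)}} = \frac{1}{-731144 - \frac{2}{-821 - 111510}} = \frac{1}{-731144 - \frac{2}{-112331}} = \frac{1}{-731144 - - \frac{2}{112331}} = \frac{1}{-731144 + \frac{2}{112331}} = \frac{1}{- \frac{82130136662}{112331}} = - \frac{112331}{82130136662}$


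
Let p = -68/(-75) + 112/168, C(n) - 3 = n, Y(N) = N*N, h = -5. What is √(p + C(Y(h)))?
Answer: √6654/15 ≈ 5.4381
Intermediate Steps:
Y(N) = N²
C(n) = 3 + n
p = 118/75 (p = -68*(-1/75) + 112*(1/168) = 68/75 + ⅔ = 118/75 ≈ 1.5733)
√(p + C(Y(h))) = √(118/75 + (3 + (-5)²)) = √(118/75 + (3 + 25)) = √(118/75 + 28) = √(2218/75) = √6654/15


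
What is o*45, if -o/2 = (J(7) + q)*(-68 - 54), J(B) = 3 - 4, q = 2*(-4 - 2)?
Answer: -142740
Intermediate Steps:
q = -12 (q = 2*(-6) = -12)
J(B) = -1
o = -3172 (o = -2*(-1 - 12)*(-68 - 54) = -(-26)*(-122) = -2*1586 = -3172)
o*45 = -3172*45 = -142740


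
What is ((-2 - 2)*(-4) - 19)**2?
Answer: 9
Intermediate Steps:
((-2 - 2)*(-4) - 19)**2 = (-4*(-4) - 19)**2 = (16 - 19)**2 = (-3)**2 = 9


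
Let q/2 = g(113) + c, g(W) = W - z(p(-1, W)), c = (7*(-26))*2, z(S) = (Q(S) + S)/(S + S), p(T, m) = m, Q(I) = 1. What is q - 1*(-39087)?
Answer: 4359991/113 ≈ 38584.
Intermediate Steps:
z(S) = (1 + S)/(2*S) (z(S) = (1 + S)/(S + S) = (1 + S)/((2*S)) = (1 + S)*(1/(2*S)) = (1 + S)/(2*S))
c = -364 (c = -182*2 = -364)
g(W) = W - (1 + W)/(2*W)
q = -56840/113 (q = 2*((-½ + 113 - ½/113) - 364) = 2*((-½ + 113 - ½*1/113) - 364) = 2*((-½ + 113 - 1/226) - 364) = 2*(12712/113 - 364) = 2*(-28420/113) = -56840/113 ≈ -503.01)
q - 1*(-39087) = -56840/113 - 1*(-39087) = -56840/113 + 39087 = 4359991/113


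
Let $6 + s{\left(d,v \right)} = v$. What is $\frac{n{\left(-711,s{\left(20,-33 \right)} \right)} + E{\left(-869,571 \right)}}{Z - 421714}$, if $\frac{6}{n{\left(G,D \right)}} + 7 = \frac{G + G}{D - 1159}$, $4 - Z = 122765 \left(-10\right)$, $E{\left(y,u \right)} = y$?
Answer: $- \frac{757363}{701570770} \approx -0.0010795$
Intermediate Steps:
$s{\left(d,v \right)} = -6 + v$
$Z = 1227654$ ($Z = 4 - 122765 \left(-10\right) = 4 - -1227650 = 4 + 1227650 = 1227654$)
$n{\left(G,D \right)} = \frac{6}{-7 + \frac{2 G}{-1159 + D}}$ ($n{\left(G,D \right)} = \frac{6}{-7 + \frac{G + G}{D - 1159}} = \frac{6}{-7 + \frac{2 G}{-1159 + D}}$)
$\frac{n{\left(-711,s{\left(20,-33 \right)} \right)} + E{\left(-869,571 \right)}}{Z - 421714} = \frac{\frac{6 \left(-1159 - 39\right)}{8113 - 7 \left(-6 - 33\right) + 2 \left(-711\right)} - 869}{1227654 - 421714} = \frac{\frac{6 \left(-1159 - 39\right)}{8113 - -273 - 1422} - 869}{805940} = \left(6 \frac{1}{8113 + 273 - 1422} \left(-1198\right) - 869\right) \frac{1}{805940} = \left(6 \cdot \frac{1}{6964} \left(-1198\right) - 869\right) \frac{1}{805940} = \left(- \frac{1797}{1741} - 869\right) \frac{1}{805940} = \left(- \frac{1514726}{1741}\right) \frac{1}{805940} = - \frac{757363}{701570770}$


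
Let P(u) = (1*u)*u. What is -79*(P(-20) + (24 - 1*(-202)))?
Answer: -49454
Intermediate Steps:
P(u) = u**2 (P(u) = u*u = u**2)
-79*(P(-20) + (24 - 1*(-202))) = -79*((-20)**2 + (24 - 1*(-202))) = -79*(400 + (24 + 202)) = -79*(400 + 226) = -79*626 = -49454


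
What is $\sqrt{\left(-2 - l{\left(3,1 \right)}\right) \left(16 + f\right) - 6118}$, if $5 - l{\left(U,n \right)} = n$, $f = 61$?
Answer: $2 i \sqrt{1645} \approx 81.117 i$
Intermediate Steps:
$l{\left(U,n \right)} = 5 - n$
$\sqrt{\left(-2 - l{\left(3,1 \right)}\right) \left(16 + f\right) - 6118} = \sqrt{\left(-2 - \left(5 - 1\right)\right) \left(16 + 61\right) - 6118} = \sqrt{\left(-2 - \left(5 - 1\right)\right) 77 - 6118} = \sqrt{\left(-2 - 4\right) 77 - 6118} = \sqrt{\left(-6\right) 77 - 6118} = \sqrt{-462 - 6118} = \sqrt{-6580} = 2 i \sqrt{1645}$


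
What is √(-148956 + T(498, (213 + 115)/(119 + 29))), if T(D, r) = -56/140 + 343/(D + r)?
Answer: I*√6508187964615/6610 ≈ 385.95*I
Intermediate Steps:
T(D, r) = -⅖ + 343/(D + r) (T(D, r) = -56*1/140 + 343/(D + r) = -⅖ + 343/(D + r))
√(-148956 + T(498, (213 + 115)/(119 + 29))) = √(-148956 + (1715 - 2*498 - 2*(213 + 115)/(119 + 29))/(5*(498 + (213 + 115)/(119 + 29)))) = √(-148956 + (1715 - 996 - 656/148)/(5*(498 + 328/148))) = √(-148956 + (1715 - 996 - 656/148)/(5*(498 + 328*(1/148)))) = √(-148956 + (1715 - 996 - 2*82/37)/(5*(498 + 82/37))) = √(-148956 + (1715 - 996 - 164/37)/(5*(18508/37))) = √(-148956 + (⅕)*(37/18508)*(26439/37)) = √(-148956 + 3777/13220) = √(-1969194543/13220) = I*√6508187964615/6610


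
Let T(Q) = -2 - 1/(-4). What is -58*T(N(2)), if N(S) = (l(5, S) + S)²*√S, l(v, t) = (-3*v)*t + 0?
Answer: 203/2 ≈ 101.50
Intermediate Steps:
l(v, t) = -3*t*v (l(v, t) = -3*t*v + 0 = -3*t*v)
N(S) = 196*S^(5/2) (N(S) = (-3*S*5 + S)²*√S = (-15*S + S)²*√S = (-14*S)²*√S = (196*S²)*√S = 196*S^(5/2))
T(Q) = -7/4 (T(Q) = -2 - 1*(-¼) = -2 + ¼ = -7/4)
-58*T(N(2)) = -58*(-7/4) = 203/2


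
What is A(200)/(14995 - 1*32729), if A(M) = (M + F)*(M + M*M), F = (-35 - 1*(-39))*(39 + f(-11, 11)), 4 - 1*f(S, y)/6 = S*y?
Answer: -67455600/8867 ≈ -7607.5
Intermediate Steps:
f(S, y) = 24 - 6*S*y
F = 3156 (F = (-35 - 1*(-39))*(39 + (24 - 6*(-11)*11)) = (-35 + 39)*(39 + (24 + 726)) = 4*(39 + 750) = 4*789 = 3156)
A(M) = (3156 + M)*(M + M²) (A(M) = (M + 3156)*(M + M*M) = (3156 + M)*(M + M²))
A(200)/(14995 - 1*32729) = (200*(3156 + 200² + 3157*200))/(14995 - 1*32729) = (200*(3156 + 40000 + 631400))/(14995 - 32729) = (200*674556)/(-17734) = 134911200*(-1/17734) = -67455600/8867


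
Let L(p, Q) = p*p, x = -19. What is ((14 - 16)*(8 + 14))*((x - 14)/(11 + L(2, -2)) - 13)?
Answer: 3344/5 ≈ 668.80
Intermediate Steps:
L(p, Q) = p²
((14 - 16)*(8 + 14))*((x - 14)/(11 + L(2, -2)) - 13) = ((14 - 16)*(8 + 14))*((-19 - 14)/(11 + 2²) - 13) = (-2*22)*(-33/(11 + 4) - 13) = -44*(-33/15 - 13) = -44*(-33*1/15 - 13) = -44*(-11/5 - 13) = -44*(-76/5) = 3344/5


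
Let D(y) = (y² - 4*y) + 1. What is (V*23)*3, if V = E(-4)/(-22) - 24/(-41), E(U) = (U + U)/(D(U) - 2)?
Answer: 576012/13981 ≈ 41.200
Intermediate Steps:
D(y) = 1 + y² - 4*y
E(U) = 2*U/(-1 + U² - 4*U) (E(U) = (U + U)/((1 + U² - 4*U) - 2) = (2*U)/(-1 + U² - 4*U) = 2*U/(-1 + U² - 4*U))
V = 8348/13981 (V = (2*(-4)/(-1 + (-4)² - 4*(-4)))/(-22) - 24/(-41) = (2*(-4)/(-1 + 16 + 16))*(-1/22) - 24*(-1/41) = (2*(-4)/31)*(-1/22) + 24/41 = (2*(-4)*(1/31))*(-1/22) + 24/41 = -8/31*(-1/22) + 24/41 = 4/341 + 24/41 = 8348/13981 ≈ 0.59710)
(V*23)*3 = ((8348/13981)*23)*3 = (192004/13981)*3 = 576012/13981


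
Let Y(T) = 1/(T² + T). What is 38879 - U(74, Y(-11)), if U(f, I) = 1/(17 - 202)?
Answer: 7192616/185 ≈ 38879.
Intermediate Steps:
Y(T) = 1/(T + T²)
U(f, I) = -1/185 (U(f, I) = 1/(-185) = -1/185)
38879 - U(74, Y(-11)) = 38879 - 1*(-1/185) = 38879 + 1/185 = 7192616/185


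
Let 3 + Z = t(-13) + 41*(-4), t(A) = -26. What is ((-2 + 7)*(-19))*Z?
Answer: 18335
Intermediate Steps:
Z = -193 (Z = -3 + (-26 + 41*(-4)) = -3 + (-26 - 164) = -3 - 190 = -193)
((-2 + 7)*(-19))*Z = ((-2 + 7)*(-19))*(-193) = (5*(-19))*(-193) = -95*(-193) = 18335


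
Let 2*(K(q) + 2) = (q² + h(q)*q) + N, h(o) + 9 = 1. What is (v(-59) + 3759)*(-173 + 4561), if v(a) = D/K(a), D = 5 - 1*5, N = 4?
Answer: 16494492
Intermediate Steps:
h(o) = -8 (h(o) = -9 + 1 = -8)
K(q) = q²/2 - 4*q (K(q) = -2 + ((q² - 8*q) + 4)/2 = -2 + (4 + q² - 8*q)/2 = -2 + (2 + q²/2 - 4*q) = q²/2 - 4*q)
D = 0 (D = 5 - 5 = 0)
v(a) = 0 (v(a) = 0/((a*(-8 + a)/2)) = 0*(2/(a*(-8 + a))) = 0)
(v(-59) + 3759)*(-173 + 4561) = (0 + 3759)*(-173 + 4561) = 3759*4388 = 16494492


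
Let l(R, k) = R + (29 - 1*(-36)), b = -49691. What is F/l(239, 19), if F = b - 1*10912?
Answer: -60603/304 ≈ -199.35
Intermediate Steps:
F = -60603 (F = -49691 - 1*10912 = -49691 - 10912 = -60603)
l(R, k) = 65 + R (l(R, k) = R + (29 + 36) = R + 65 = 65 + R)
F/l(239, 19) = -60603/(65 + 239) = -60603/304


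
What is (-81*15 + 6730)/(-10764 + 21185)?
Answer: 5515/10421 ≈ 0.52922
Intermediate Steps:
(-81*15 + 6730)/(-10764 + 21185) = (-1215 + 6730)/10421 = 5515*(1/10421) = 5515/10421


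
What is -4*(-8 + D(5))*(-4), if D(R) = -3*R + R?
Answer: -288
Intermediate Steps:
D(R) = -2*R
-4*(-8 + D(5))*(-4) = -4*(-8 - 2*5)*(-4) = -4*(-8 - 10)*(-4) = -4*(-18)*(-4) = 72*(-4) = -288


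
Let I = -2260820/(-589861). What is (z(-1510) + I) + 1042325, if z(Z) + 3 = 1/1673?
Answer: 1028606170627587/986837453 ≈ 1.0423e+6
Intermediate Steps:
z(Z) = -5018/1673 (z(Z) = -3 + 1/1673 = -5018/1673)
I = 2260820/589861 (I = -2260820*(-1/589861) = 2260820/589861 ≈ 3.8328)
(z(-1510) + I) + 1042325 = (-5018/1673 + 2260820/589861) + 1042325 = 822429362/986837453 + 1042325 = 1028606170627587/986837453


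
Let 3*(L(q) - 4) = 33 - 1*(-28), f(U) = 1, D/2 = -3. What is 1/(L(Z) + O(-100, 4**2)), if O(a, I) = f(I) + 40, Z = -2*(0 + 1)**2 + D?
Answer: 3/196 ≈ 0.015306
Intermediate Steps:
D = -6 (D = 2*(-3) = -6)
Z = -8 (Z = -2*(0 + 1)**2 - 6 = -2*1**2 - 6 = -2*1 - 6 = -2 - 6 = -8)
O(a, I) = 41 (O(a, I) = 1 + 40 = 41)
L(q) = 73/3 (L(q) = 4 + (33 - 1*(-28))/3 = 4 + (33 + 28)/3 = 4 + (1/3)*61 = 4 + 61/3 = 73/3)
1/(L(Z) + O(-100, 4**2)) = 1/(73/3 + 41) = 1/(196/3) = 3/196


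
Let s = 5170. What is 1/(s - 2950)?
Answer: 1/2220 ≈ 0.00045045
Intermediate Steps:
1/(s - 2950) = 1/(5170 - 2950) = 1/2220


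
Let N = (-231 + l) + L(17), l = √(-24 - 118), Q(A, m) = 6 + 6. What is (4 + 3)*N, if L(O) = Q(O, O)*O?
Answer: -189 + 7*I*√142 ≈ -189.0 + 83.415*I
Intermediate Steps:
Q(A, m) = 12
L(O) = 12*O
l = I*√142 (l = √(-142) = I*√142 ≈ 11.916*I)
N = -27 + I*√142 (N = (-231 + I*√142) + 12*17 = (-231 + I*√142) + 204 = -27 + I*√142 ≈ -27.0 + 11.916*I)
(4 + 3)*N = (4 + 3)*(-27 + I*√142) = 7*(-27 + I*√142) = -189 + 7*I*√142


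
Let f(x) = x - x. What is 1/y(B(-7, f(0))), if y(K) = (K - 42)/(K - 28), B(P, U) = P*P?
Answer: 3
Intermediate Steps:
f(x) = 0
B(P, U) = P**2
y(K) = (-42 + K)/(-28 + K)
1/y(B(-7, f(0))) = 1/((-42 + (-7)**2)/(-28 + (-7)**2)) = 1/((-42 + 49)/(-28 + 49)) = 1/(7/21) = 1/((1/21)*7) = 1/(1/3) = 3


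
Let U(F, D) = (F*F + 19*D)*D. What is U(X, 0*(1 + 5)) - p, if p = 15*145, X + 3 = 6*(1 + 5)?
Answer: -2175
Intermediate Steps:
X = 33 (X = -3 + 6*(1 + 5) = -3 + 6*6 = -3 + 36 = 33)
U(F, D) = D*(F² + 19*D) (U(F, D) = (F² + 19*D)*D = D*(F² + 19*D))
p = 2175
U(X, 0*(1 + 5)) - p = (0*(1 + 5))*(33² + 19*(0*(1 + 5))) - 1*2175 = (0*6)*(1089 + 19*(0*6)) - 2175 = 0*(1089 + 19*0) - 2175 = 0*(1089 + 0) - 2175 = 0*1089 - 2175 = 0 - 2175 = -2175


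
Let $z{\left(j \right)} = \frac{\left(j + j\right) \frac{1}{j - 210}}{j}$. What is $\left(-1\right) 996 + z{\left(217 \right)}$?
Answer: $- \frac{6970}{7} \approx -995.71$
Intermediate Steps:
$z{\left(j \right)} = \frac{2}{-210 + j}$ ($z{\left(j \right)} = \frac{2 j \frac{1}{-210 + j}}{j} = \frac{2}{-210 + j}$)
$\left(-1\right) 996 + z{\left(217 \right)} = \left(-1\right) 996 + \frac{2}{-210 + 217} = -996 + \frac{2}{7} = - \frac{6970}{7}$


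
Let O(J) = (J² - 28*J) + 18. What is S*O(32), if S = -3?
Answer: -438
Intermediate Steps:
O(J) = 18 + J² - 28*J
S*O(32) = -3*(18 + 32² - 28*32) = -3*(18 + 1024 - 896) = -3*146 = -438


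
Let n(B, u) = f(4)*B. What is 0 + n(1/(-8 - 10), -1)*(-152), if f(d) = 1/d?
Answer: 19/9 ≈ 2.1111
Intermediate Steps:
n(B, u) = B/4
0 + n(1/(-8 - 10), -1)*(-152) = 0 + (1/(4*(-8 - 10)))*(-152) = 0 + ((¼)/(-18))*(-152) = 0 + ((¼)*(-1/18))*(-152) = 0 - 1/72*(-152) = 0 + 19/9 = 19/9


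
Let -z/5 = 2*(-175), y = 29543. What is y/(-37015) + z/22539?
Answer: -54644857/75843735 ≈ -0.72049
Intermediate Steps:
z = 1750 (z = -10*(-175) = -5*(-350) = 1750)
y/(-37015) + z/22539 = 29543/(-37015) + 1750/22539 = 29543*(-1/37015) + 1750*(1/22539) = -29543/37015 + 1750/22539 = -54644857/75843735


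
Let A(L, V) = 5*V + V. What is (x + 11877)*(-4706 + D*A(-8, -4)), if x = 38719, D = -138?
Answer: -70530824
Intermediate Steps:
A(L, V) = 6*V
(x + 11877)*(-4706 + D*A(-8, -4)) = (38719 + 11877)*(-4706 - 828*(-4)) = 50596*(-4706 - 138*(-24)) = 50596*(-4706 + 3312) = 50596*(-1394) = -70530824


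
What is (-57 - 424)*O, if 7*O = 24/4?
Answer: -2886/7 ≈ -412.29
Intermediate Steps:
O = 6/7 (O = (24/4)/7 = (24*(1/4))/7 = (1/7)*6 = 6/7 ≈ 0.85714)
(-57 - 424)*O = (-57 - 424)*(6/7) = -481*6/7 = -2886/7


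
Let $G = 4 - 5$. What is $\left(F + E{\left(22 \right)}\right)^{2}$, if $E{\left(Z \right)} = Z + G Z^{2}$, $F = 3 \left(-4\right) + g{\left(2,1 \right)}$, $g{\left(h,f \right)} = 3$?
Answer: $221841$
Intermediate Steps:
$G = -1$ ($G = 4 - 5 = -1$)
$F = -9$ ($F = 3 \left(-4\right) + 3 = -12 + 3 = -9$)
$E{\left(Z \right)} = Z - Z^{2}$
$\left(F + E{\left(22 \right)}\right)^{2} = \left(-9 + 22 \left(1 - 22\right)\right)^{2} = \left(-9 + 22 \left(-21\right)\right)^{2} = \left(-9 - 462\right)^{2} = \left(-471\right)^{2} = 221841$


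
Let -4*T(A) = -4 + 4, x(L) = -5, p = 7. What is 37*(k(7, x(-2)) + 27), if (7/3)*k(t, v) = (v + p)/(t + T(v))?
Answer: 49173/49 ≈ 1003.5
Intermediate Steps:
T(A) = 0 (T(A) = -(-4 + 4)/4 = -¼*0 = 0)
k(t, v) = 3*(7 + v)/(7*t) (k(t, v) = 3*((v + 7)/(t + 0))/7 = 3*((7 + v)/t)/7 = 3*(7 + v)/(7*t))
37*(k(7, x(-2)) + 27) = 37*((3/7)*(7 - 5)/7 + 27) = 37*((3/7)*(⅐)*2 + 27) = 37*(6/49 + 27) = 37*(1329/49) = 49173/49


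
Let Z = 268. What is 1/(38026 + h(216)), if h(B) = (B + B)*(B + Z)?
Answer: 1/247114 ≈ 4.0467e-6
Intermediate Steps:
h(B) = 2*B*(268 + B) (h(B) = (B + B)*(B + 268) = (2*B)*(268 + B) = 2*B*(268 + B))
1/(38026 + h(216)) = 1/(38026 + 2*216*(268 + 216)) = 1/(38026 + 2*216*484) = 1/(38026 + 209088) = 1/247114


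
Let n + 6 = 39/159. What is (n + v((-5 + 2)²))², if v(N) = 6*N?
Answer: 6538249/2809 ≈ 2327.6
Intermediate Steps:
n = -305/53 (n = -6 + 39/159 = -6 + 39*(1/159) = -6 + 13/53 = -305/53 ≈ -5.7547)
(n + v((-5 + 2)²))² = (-305/53 + 6*(-5 + 2)²)² = (-305/53 + 6*(-3)²)² = (-305/53 + 6*9)² = (-305/53 + 54)² = (2557/53)² = 6538249/2809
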